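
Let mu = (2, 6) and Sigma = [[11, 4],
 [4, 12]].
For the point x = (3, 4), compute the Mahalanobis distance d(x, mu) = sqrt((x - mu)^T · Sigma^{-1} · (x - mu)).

Step 1 — centre the observation: (x - mu) = (1, -2).

Step 2 — invert Sigma. det(Sigma) = 11·12 - (4)² = 116.
  Sigma^{-1} = (1/det) · [[d, -b], [-b, a]] = [[0.1034, -0.0345],
 [-0.0345, 0.0948]].

Step 3 — form the quadratic (x - mu)^T · Sigma^{-1} · (x - mu):
  Sigma^{-1} · (x - mu) = (0.1724, -0.2241).
  (x - mu)^T · [Sigma^{-1} · (x - mu)] = (1)·(0.1724) + (-2)·(-0.2241) = 0.6207.

Step 4 — take square root: d = √(0.6207) ≈ 0.7878.

d(x, mu) = √(0.6207) ≈ 0.7878


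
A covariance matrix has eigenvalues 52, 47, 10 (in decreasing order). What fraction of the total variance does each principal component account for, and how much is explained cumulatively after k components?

Step 1 — total variance = trace(Sigma) = Σ λ_i = 52 + 47 + 10 = 109.

Step 2 — fraction explained by component i = λ_i / Σ λ:
  PC1: 52/109 = 0.4771
  PC2: 47/109 = 0.4312
  PC3: 10/109 = 0.0917

Step 3 — cumulative fraction after k components = (λ_1 + ... + λ_k) / Σ λ:
  k = 1: 52/109 = 0.4771
  k = 2: (52 + 47)/109 = 99/109 = 0.9083
  k = 3: (52 + 47 + 10)/109 = 109/109 = 1

Summary (fraction, with percent):

explained: PC1 0.4771 (47.71%), PC2 0.4312 (43.12%), PC3 0.0917 (9.17%);  cumulative: 0.4771, 0.9083, 1


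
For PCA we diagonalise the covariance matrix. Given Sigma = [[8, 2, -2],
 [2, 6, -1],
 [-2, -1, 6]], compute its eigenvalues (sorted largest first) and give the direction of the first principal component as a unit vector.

Step 1 — characteristic polynomial p(λ) = det(λI - Sigma) = λ³ - tr·λ² + c_1·λ - det, where tr = trace, c_1 = sum of the principal 2×2 minors, det = det(Sigma):
  tr = 8 + 6 + 6 = 20,
  c_1 = (8·6 - (2)²) + (8·6 - (-2)²) + (6·6 - (-1)²) = 44 + 44 + 35 = 123,
  det = 8·(6·6 - (-1)²) - (2)·((2)·6 - (-1)·(-2)) + (-2)·((2)·(-1) - 6·(-2)) = 8·(35) - (2)·(10) + (-2)·(10) = 240.
  So p(λ) = λ³ - 20λ² + 123λ - 240.
Step 2 — look for an integer root (rational root theorem: any rational root is an integer divisor of 240). Testing λ = 5:
  p(5) = 125 - 500 + 615 - 240 = 0  ✓
  Dividing out (λ - 5): p(λ) = (λ - 5)(λ² - 15λ + 48).
Step 3 — remaining eigenvalues from the quadratic λ² - 15λ + 48 = 0:
  Δ = 15² - 4·48 = 225 - 192 = 33,  λ = (15 ± √33)/2 = (15 ± 5.7446)/2 ≈ 10.3723 or 4.6277.
  Sorted: λ_1 = 10.3723,  λ_2 = 5,  λ_3 = 4.6277  (check: sum = 20 = tr ✓).

Step 4 — unit eigenvector for λ_1 ≈ 10.3723: v spans the null space of (Sigma - λ_1 I), whose rows are
  r_1 = (-2.3723, 2, -2),  r_2 = (2, -4.3723, -1),  r_3 = (-2, -1, -4.3723).
  v is orthogonal to every row, so take v ∝ r_1 × r_2 = ((2)·(-1) - (-2)·(-4.3723), (-2)·(2) - (-2.3723)·(-1), (-2.3723)·(-4.3723) - (2)·(2)) ≈ (-10.7446, -6.3723, 6.3723).
  Rescale (multiply by -1 so the first nonzero entry is positive): u = (10.7446, 6.3723, -6.3723).
  ||u|| = √((10.7446)² + (6.3723)² + (-6.3723)²) = √(196.6576) ≈ 14.0235,  v_1 = u/||u|| ≈ (0.7662, 0.4544, -0.4544) (||v_1|| = 1).

λ_1 = 10.3723,  λ_2 = 5,  λ_3 = 4.6277;  v_1 ≈ (0.7662, 0.4544, -0.4544)


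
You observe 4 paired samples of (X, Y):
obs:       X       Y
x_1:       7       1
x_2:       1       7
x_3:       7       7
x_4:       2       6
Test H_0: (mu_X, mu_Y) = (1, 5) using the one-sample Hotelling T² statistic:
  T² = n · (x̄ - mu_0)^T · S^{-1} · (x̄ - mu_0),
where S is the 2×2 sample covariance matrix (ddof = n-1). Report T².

Step 1 — sample mean vector:
  mean(X) = (7 + 1 + 7 + 2) / 4 = 17/4 = 4.25
  mean(Y) = (1 + 7 + 7 + 6) / 4 = 21/4 = 5.25
  x̄ = (4.25, 5.25),  deviation x̄ - mu_0 = (4.25, 5.25) - (1, 5) = (3.25, 0.25).

Step 2 — sample covariance matrix, S[i,j] = (1/(n-1)) · Σ_k (x_{k,i} - mean_i) · (x_{k,j} - mean_j), divisor n-1 = 3:
  S[X,X] = ((2.75)·(2.75) + (-3.25)·(-3.25) + (2.75)·(2.75) + (-2.25)·(-2.25)) / 3 = 30.75/3 = 10.25
  S[X,Y] = ((2.75)·(-4.25) + (-3.25)·(1.75) + (2.75)·(1.75) + (-2.25)·(0.75)) / 3 = -14.25/3 = -4.75
  S[Y,Y] = ((-4.25)·(-4.25) + (1.75)·(1.75) + (1.75)·(1.75) + (0.75)·(0.75)) / 3 = 24.75/3 = 8.25
  S = [[10.25, -4.75],
 [-4.75, 8.25]].

Step 3 — invert S. det(S) = 10.25·8.25 - (-4.75)² = 62.
  S^{-1} = (1/det) · [[d, -b], [-b, a]] = [[0.1331, 0.0766],
 [0.0766, 0.1653]].

Step 4 — quadratic form (x̄ - mu_0)^T · S^{-1} · (x̄ - mu_0):
  S^{-1} · (x̄ - mu_0) = (0.4516, 0.2903),
  (x̄ - mu_0)^T · [...] = (3.25)·(0.4516) + (0.25)·(0.2903) = 1.5403.

Step 5 — scale by n: T² = 4 · 1.5403 = 6.1613.

T² ≈ 6.1613


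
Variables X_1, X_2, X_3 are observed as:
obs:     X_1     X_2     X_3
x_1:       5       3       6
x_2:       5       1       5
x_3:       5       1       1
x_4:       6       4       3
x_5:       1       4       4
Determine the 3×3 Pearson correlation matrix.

Step 1 — column means:
  mean(X_1) = (5 + 5 + 5 + 6 + 1) / 5 = 22/5 = 4.4
  mean(X_2) = (3 + 1 + 1 + 4 + 4) / 5 = 13/5 = 2.6
  mean(X_3) = (6 + 5 + 1 + 3 + 4) / 5 = 19/5 = 3.8

Step 2 — sample variances and covariances s[i,j] = (1/(n-1)) · Σ_k (x_{k,i} - mean_i) · (x_{k,j} - mean_j), with n-1 = 4:
  s[X_1,X_1] = ((0.6)·(0.6) + (0.6)·(0.6) + (0.6)·(0.6) + (1.6)·(1.6) + (-3.4)·(-3.4)) / 4 = 15.2/4 = 3.8
  s[X_1,X_2] = ((0.6)·(0.4) + (0.6)·(-1.6) + (0.6)·(-1.6) + (1.6)·(1.4) + (-3.4)·(1.4)) / 4 = -4.2/4 = -1.05
  s[X_1,X_3] = ((0.6)·(2.2) + (0.6)·(1.2) + (0.6)·(-2.8) + (1.6)·(-0.8) + (-3.4)·(0.2)) / 4 = -1.6/4 = -0.4
  s[X_2,X_2] = ((0.4)·(0.4) + (-1.6)·(-1.6) + (-1.6)·(-1.6) + (1.4)·(1.4) + (1.4)·(1.4)) / 4 = 9.2/4 = 2.3
  s[X_2,X_3] = ((0.4)·(2.2) + (-1.6)·(1.2) + (-1.6)·(-2.8) + (1.4)·(-0.8) + (1.4)·(0.2)) / 4 = 2.6/4 = 0.65
  s[X_3,X_3] = ((2.2)·(2.2) + (1.2)·(1.2) + (-2.8)·(-2.8) + (-0.8)·(-0.8) + (0.2)·(0.2)) / 4 = 14.8/4 = 3.7
  Sample standard deviations s_i = √(s[i,i]):
  s(X_1) = √(3.8) = 1.9494
  s(X_2) = √(2.3) = 1.5166
  s(X_3) = √(3.7) = 1.9235

Step 3 — r_{ij} = s_{ij} / (s_i · s_j):
  r[X_1,X_1] = 1 (diagonal).
  r[X_1,X_2] = -1.05 / (1.9494 · 1.5166) = -1.05 / 2.9563 = -0.3552
  r[X_1,X_3] = -0.4 / (1.9494 · 1.9235) = -0.4 / 3.7497 = -0.1067
  r[X_2,X_2] = 1 (diagonal).
  r[X_2,X_3] = 0.65 / (1.5166 · 1.9235) = 0.65 / 2.9172 = 0.2228
  r[X_3,X_3] = 1 (diagonal).

R is symmetric with unit diagonal. Assembling:

R = [[1, -0.3552, -0.1067],
 [-0.3552, 1, 0.2228],
 [-0.1067, 0.2228, 1]]


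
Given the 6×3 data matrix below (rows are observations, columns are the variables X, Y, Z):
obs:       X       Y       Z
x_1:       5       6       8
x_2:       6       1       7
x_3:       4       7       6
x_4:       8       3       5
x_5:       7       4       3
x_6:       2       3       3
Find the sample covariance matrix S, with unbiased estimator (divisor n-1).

Step 1 — column means:
  mean(X) = (5 + 6 + 4 + 8 + 7 + 2) / 6 = 32/6 = 5.3333
  mean(Y) = (6 + 1 + 7 + 3 + 4 + 3) / 6 = 24/6 = 4
  mean(Z) = (8 + 7 + 6 + 5 + 3 + 3) / 6 = 32/6 = 5.3333

Step 2 — sample covariance S[i,j] = (1/(n-1)) · Σ_k (x_{k,i} - mean_i) · (x_{k,j} - mean_j), with n-1 = 5.
  S[X,X] = ((-0.3333)·(-0.3333) + (0.6667)·(0.6667) + (-1.3333)·(-1.3333) + (2.6667)·(2.6667) + (1.6667)·(1.6667) + (-3.3333)·(-3.3333)) / 5 = 23.3333/5 = 4.6667
  S[X,Y] = ((-0.3333)·(2) + (0.6667)·(-3) + (-1.3333)·(3) + (2.6667)·(-1) + (1.6667)·(0) + (-3.3333)·(-1)) / 5 = -6/5 = -1.2
  S[X,Z] = ((-0.3333)·(2.6667) + (0.6667)·(1.6667) + (-1.3333)·(0.6667) + (2.6667)·(-0.3333) + (1.6667)·(-2.3333) + (-3.3333)·(-2.3333)) / 5 = 2.3333/5 = 0.4667
  S[Y,Y] = ((2)·(2) + (-3)·(-3) + (3)·(3) + (-1)·(-1) + (0)·(0) + (-1)·(-1)) / 5 = 24/5 = 4.8
  S[Y,Z] = ((2)·(2.6667) + (-3)·(1.6667) + (3)·(0.6667) + (-1)·(-0.3333) + (0)·(-2.3333) + (-1)·(-2.3333)) / 5 = 5/5 = 1
  S[Z,Z] = ((2.6667)·(2.6667) + (1.6667)·(1.6667) + (0.6667)·(0.6667) + (-0.3333)·(-0.3333) + (-2.3333)·(-2.3333) + (-2.3333)·(-2.3333)) / 5 = 21.3333/5 = 4.2667

S is symmetric (S[j,i] = S[i,j]). Assembling:

S = [[4.6667, -1.2, 0.4667],
 [-1.2, 4.8, 1],
 [0.4667, 1, 4.2667]]


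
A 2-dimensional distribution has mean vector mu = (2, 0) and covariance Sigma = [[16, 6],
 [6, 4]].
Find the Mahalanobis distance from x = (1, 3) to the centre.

Step 1 — centre the observation: (x - mu) = (-1, 3).

Step 2 — invert Sigma. det(Sigma) = 16·4 - (6)² = 28.
  Sigma^{-1} = (1/det) · [[d, -b], [-b, a]] = [[0.1429, -0.2143],
 [-0.2143, 0.5714]].

Step 3 — form the quadratic (x - mu)^T · Sigma^{-1} · (x - mu):
  Sigma^{-1} · (x - mu) = (-0.7857, 1.9286).
  (x - mu)^T · [Sigma^{-1} · (x - mu)] = (-1)·(-0.7857) + (3)·(1.9286) = 6.5714.

Step 4 — take square root: d = √(6.5714) ≈ 2.5635.

d(x, mu) = √(6.5714) ≈ 2.5635


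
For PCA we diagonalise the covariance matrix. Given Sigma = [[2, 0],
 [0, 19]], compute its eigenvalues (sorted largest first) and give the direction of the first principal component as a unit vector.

Step 1 — characteristic polynomial of 2×2 Sigma:
  det(Sigma - λI) = λ² - trace · λ + det = 0.
  trace = 2 + 19 = 21, det = 2·19 - (0)² = 38.
Step 2 — discriminant:
  Δ = trace² - 4·det = 441 - 152 = 289.
Step 3 — eigenvalues:
  λ = (trace ± √Δ)/2 = (21 ± 17)/2,
  λ_1 = 19,  λ_2 = 2.

Step 4 — unit eigenvector for λ_1: Sigma is diagonal, so its eigenvectors are the coordinate axes. λ_1 = 19 is the diagonal entry on the second coordinate axis, hence
  v_1 = (0, 1) (||v_1|| = 1).

λ_1 = 19,  λ_2 = 2;  v_1 ≈ (0, 1)


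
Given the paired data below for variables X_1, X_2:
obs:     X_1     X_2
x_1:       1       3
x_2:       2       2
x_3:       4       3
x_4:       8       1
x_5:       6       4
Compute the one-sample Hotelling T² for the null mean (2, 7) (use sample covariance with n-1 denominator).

Step 1 — sample mean vector:
  mean(X_1) = (1 + 2 + 4 + 8 + 6) / 5 = 21/5 = 4.2
  mean(X_2) = (3 + 2 + 3 + 1 + 4) / 5 = 13/5 = 2.6
  x̄ = (4.2, 2.6),  deviation x̄ - mu_0 = (4.2, 2.6) - (2, 7) = (2.2, -4.4).

Step 2 — sample covariance matrix, S[i,j] = (1/(n-1)) · Σ_k (x_{k,i} - mean_i) · (x_{k,j} - mean_j), divisor n-1 = 4:
  S[X_1,X_1] = ((-3.2)·(-3.2) + (-2.2)·(-2.2) + (-0.2)·(-0.2) + (3.8)·(3.8) + (1.8)·(1.8)) / 4 = 32.8/4 = 8.2
  S[X_1,X_2] = ((-3.2)·(0.4) + (-2.2)·(-0.6) + (-0.2)·(0.4) + (3.8)·(-1.6) + (1.8)·(1.4)) / 4 = -3.6/4 = -0.9
  S[X_2,X_2] = ((0.4)·(0.4) + (-0.6)·(-0.6) + (0.4)·(0.4) + (-1.6)·(-1.6) + (1.4)·(1.4)) / 4 = 5.2/4 = 1.3
  S = [[8.2, -0.9],
 [-0.9, 1.3]].

Step 3 — invert S. det(S) = 8.2·1.3 - (-0.9)² = 9.85.
  S^{-1} = (1/det) · [[d, -b], [-b, a]] = [[0.132, 0.0914],
 [0.0914, 0.8325]].

Step 4 — quadratic form (x̄ - mu_0)^T · S^{-1} · (x̄ - mu_0):
  S^{-1} · (x̄ - mu_0) = (-0.1117, -3.4619),
  (x̄ - mu_0)^T · [...] = (2.2)·(-0.1117) + (-4.4)·(-3.4619) = 14.9868.

Step 5 — scale by n: T² = 5 · 14.9868 = 74.934.

T² ≈ 74.934


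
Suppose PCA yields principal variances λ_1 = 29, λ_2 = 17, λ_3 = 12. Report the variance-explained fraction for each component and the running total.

Step 1 — total variance = trace(Sigma) = Σ λ_i = 29 + 17 + 12 = 58.

Step 2 — fraction explained by component i = λ_i / Σ λ:
  PC1: 29/58 = 0.5
  PC2: 17/58 = 0.2931
  PC3: 12/58 = 0.2069

Step 3 — cumulative fraction after k components = (λ_1 + ... + λ_k) / Σ λ:
  k = 1: 29/58 = 0.5
  k = 2: (29 + 17)/58 = 46/58 = 0.7931
  k = 3: (29 + 17 + 12)/58 = 58/58 = 1

Summary (fraction, with percent):

explained: PC1 0.5 (50%), PC2 0.2931 (29.31%), PC3 0.2069 (20.69%);  cumulative: 0.5, 0.7931, 1


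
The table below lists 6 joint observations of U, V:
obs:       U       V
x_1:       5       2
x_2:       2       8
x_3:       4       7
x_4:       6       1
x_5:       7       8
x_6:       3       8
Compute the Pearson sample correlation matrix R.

Step 1 — column means:
  mean(U) = (5 + 2 + 4 + 6 + 7 + 3) / 6 = 27/6 = 4.5
  mean(V) = (2 + 8 + 7 + 1 + 8 + 8) / 6 = 34/6 = 5.6667

Step 2 — sample variances and covariances s[i,j] = (1/(n-1)) · Σ_k (x_{k,i} - mean_i) · (x_{k,j} - mean_j), with n-1 = 5:
  s[U,U] = ((0.5)·(0.5) + (-2.5)·(-2.5) + (-0.5)·(-0.5) + (1.5)·(1.5) + (2.5)·(2.5) + (-1.5)·(-1.5)) / 5 = 17.5/5 = 3.5
  s[U,V] = ((0.5)·(-3.6667) + (-2.5)·(2.3333) + (-0.5)·(1.3333) + (1.5)·(-4.6667) + (2.5)·(2.3333) + (-1.5)·(2.3333)) / 5 = -13/5 = -2.6
  s[V,V] = ((-3.6667)·(-3.6667) + (2.3333)·(2.3333) + (1.3333)·(1.3333) + (-4.6667)·(-4.6667) + (2.3333)·(2.3333) + (2.3333)·(2.3333)) / 5 = 53.3333/5 = 10.6667
  Sample standard deviations s_i = √(s[i,i]):
  s(U) = √(3.5) = 1.8708
  s(V) = √(10.6667) = 3.266

Step 3 — r_{ij} = s_{ij} / (s_i · s_j):
  r[U,U] = 1 (diagonal).
  r[U,V] = -2.6 / (1.8708 · 3.266) = -2.6 / 6.1101 = -0.4255
  r[V,V] = 1 (diagonal).

R is symmetric with unit diagonal. Assembling:

R = [[1, -0.4255],
 [-0.4255, 1]]


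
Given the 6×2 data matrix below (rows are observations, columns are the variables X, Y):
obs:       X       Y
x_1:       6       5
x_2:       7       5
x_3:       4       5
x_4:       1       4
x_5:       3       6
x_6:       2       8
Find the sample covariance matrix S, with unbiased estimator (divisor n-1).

Step 1 — column means:
  mean(X) = (6 + 7 + 4 + 1 + 3 + 2) / 6 = 23/6 = 3.8333
  mean(Y) = (5 + 5 + 5 + 4 + 6 + 8) / 6 = 33/6 = 5.5

Step 2 — sample covariance S[i,j] = (1/(n-1)) · Σ_k (x_{k,i} - mean_i) · (x_{k,j} - mean_j), with n-1 = 5.
  S[X,X] = ((2.1667)·(2.1667) + (3.1667)·(3.1667) + (0.1667)·(0.1667) + (-2.8333)·(-2.8333) + (-0.8333)·(-0.8333) + (-1.8333)·(-1.8333)) / 5 = 26.8333/5 = 5.3667
  S[X,Y] = ((2.1667)·(-0.5) + (3.1667)·(-0.5) + (0.1667)·(-0.5) + (-2.8333)·(-1.5) + (-0.8333)·(0.5) + (-1.8333)·(2.5)) / 5 = -3.5/5 = -0.7
  S[Y,Y] = ((-0.5)·(-0.5) + (-0.5)·(-0.5) + (-0.5)·(-0.5) + (-1.5)·(-1.5) + (0.5)·(0.5) + (2.5)·(2.5)) / 5 = 9.5/5 = 1.9

S is symmetric (S[j,i] = S[i,j]). Assembling:

S = [[5.3667, -0.7],
 [-0.7, 1.9]]


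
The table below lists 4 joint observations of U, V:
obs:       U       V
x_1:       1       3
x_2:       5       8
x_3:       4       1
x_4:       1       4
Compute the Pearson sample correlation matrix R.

Step 1 — column means:
  mean(U) = (1 + 5 + 4 + 1) / 4 = 11/4 = 2.75
  mean(V) = (3 + 8 + 1 + 4) / 4 = 16/4 = 4

Step 2 — sample variances and covariances s[i,j] = (1/(n-1)) · Σ_k (x_{k,i} - mean_i) · (x_{k,j} - mean_j), with n-1 = 3:
  s[U,U] = ((-1.75)·(-1.75) + (2.25)·(2.25) + (1.25)·(1.25) + (-1.75)·(-1.75)) / 3 = 12.75/3 = 4.25
  s[U,V] = ((-1.75)·(-1) + (2.25)·(4) + (1.25)·(-3) + (-1.75)·(0)) / 3 = 7/3 = 2.3333
  s[V,V] = ((-1)·(-1) + (4)·(4) + (-3)·(-3) + (0)·(0)) / 3 = 26/3 = 8.6667
  Sample standard deviations s_i = √(s[i,i]):
  s(U) = √(4.25) = 2.0616
  s(V) = √(8.6667) = 2.9439

Step 3 — r_{ij} = s_{ij} / (s_i · s_j):
  r[U,U] = 1 (diagonal).
  r[U,V] = 2.3333 / (2.0616 · 2.9439) = 2.3333 / 6.069 = 0.3845
  r[V,V] = 1 (diagonal).

R is symmetric with unit diagonal. Assembling:

R = [[1, 0.3845],
 [0.3845, 1]]


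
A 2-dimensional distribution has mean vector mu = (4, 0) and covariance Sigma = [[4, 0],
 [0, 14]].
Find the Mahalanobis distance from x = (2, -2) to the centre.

Step 1 — centre the observation: (x - mu) = (-2, -2).

Step 2 — invert Sigma. det(Sigma) = 4·14 - (0)² = 56.
  Sigma^{-1} = (1/det) · [[d, -b], [-b, a]] = [[0.25, 0],
 [0, 0.0714]].

Step 3 — form the quadratic (x - mu)^T · Sigma^{-1} · (x - mu):
  Sigma^{-1} · (x - mu) = (-0.5, -0.1429).
  (x - mu)^T · [Sigma^{-1} · (x - mu)] = (-2)·(-0.5) + (-2)·(-0.1429) = 1.2857.

Step 4 — take square root: d = √(1.2857) ≈ 1.1339.

d(x, mu) = √(1.2857) ≈ 1.1339


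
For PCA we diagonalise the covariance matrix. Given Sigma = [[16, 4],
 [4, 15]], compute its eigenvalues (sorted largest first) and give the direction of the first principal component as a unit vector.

Step 1 — characteristic polynomial of 2×2 Sigma:
  det(Sigma - λI) = λ² - trace · λ + det = 0.
  trace = 16 + 15 = 31, det = 16·15 - (4)² = 224.
Step 2 — discriminant:
  Δ = trace² - 4·det = 961 - 896 = 65.
Step 3 — eigenvalues:
  λ = (trace ± √Δ)/2 = (31 ± 8.0623)/2,
  λ_1 = 19.5311,  λ_2 = 11.4689.

Step 4 — unit eigenvector for λ_1: solve (Sigma - λ_1 I)v = 0. First row:
  (16 - 19.5311)·v_x + (4)·v_y = 0, i.e. (-3.5311)·v_x + (4)·v_y = 0,
  so v ∝ (b, λ_1 - a) = (4, 3.5311) = u.
  ||u|| = √((4)² + (3.5311)²) = √(28.4689) ≈ 5.3356,
  v_1 = u/||u|| ≈ (0.7497, 0.6618) (||v_1|| = 1).

λ_1 = 19.5311,  λ_2 = 11.4689;  v_1 ≈ (0.7497, 0.6618)


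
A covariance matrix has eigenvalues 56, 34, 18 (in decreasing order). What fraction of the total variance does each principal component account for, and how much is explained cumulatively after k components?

Step 1 — total variance = trace(Sigma) = Σ λ_i = 56 + 34 + 18 = 108.

Step 2 — fraction explained by component i = λ_i / Σ λ:
  PC1: 56/108 = 0.5185
  PC2: 34/108 = 0.3148
  PC3: 18/108 = 0.1667

Step 3 — cumulative fraction after k components = (λ_1 + ... + λ_k) / Σ λ:
  k = 1: 56/108 = 0.5185
  k = 2: (56 + 34)/108 = 90/108 = 0.8333
  k = 3: (56 + 34 + 18)/108 = 108/108 = 1

Summary (fraction, with percent):

explained: PC1 0.5185 (51.85%), PC2 0.3148 (31.48%), PC3 0.1667 (16.67%);  cumulative: 0.5185, 0.8333, 1


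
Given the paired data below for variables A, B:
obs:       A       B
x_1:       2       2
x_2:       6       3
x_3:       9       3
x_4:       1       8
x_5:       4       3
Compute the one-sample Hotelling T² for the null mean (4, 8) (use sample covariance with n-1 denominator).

Step 1 — sample mean vector:
  mean(A) = (2 + 6 + 9 + 1 + 4) / 5 = 22/5 = 4.4
  mean(B) = (2 + 3 + 3 + 8 + 3) / 5 = 19/5 = 3.8
  x̄ = (4.4, 3.8),  deviation x̄ - mu_0 = (4.4, 3.8) - (4, 8) = (0.4, -4.2).

Step 2 — sample covariance matrix, S[i,j] = (1/(n-1)) · Σ_k (x_{k,i} - mean_i) · (x_{k,j} - mean_j), divisor n-1 = 4:
  S[A,A] = ((-2.4)·(-2.4) + (1.6)·(1.6) + (4.6)·(4.6) + (-3.4)·(-3.4) + (-0.4)·(-0.4)) / 4 = 41.2/4 = 10.3
  S[A,B] = ((-2.4)·(-1.8) + (1.6)·(-0.8) + (4.6)·(-0.8) + (-3.4)·(4.2) + (-0.4)·(-0.8)) / 4 = -14.6/4 = -3.65
  S[B,B] = ((-1.8)·(-1.8) + (-0.8)·(-0.8) + (-0.8)·(-0.8) + (4.2)·(4.2) + (-0.8)·(-0.8)) / 4 = 22.8/4 = 5.7
  S = [[10.3, -3.65],
 [-3.65, 5.7]].

Step 3 — invert S. det(S) = 10.3·5.7 - (-3.65)² = 45.3875.
  S^{-1} = (1/det) · [[d, -b], [-b, a]] = [[0.1256, 0.0804],
 [0.0804, 0.2269]].

Step 4 — quadratic form (x̄ - mu_0)^T · S^{-1} · (x̄ - mu_0):
  S^{-1} · (x̄ - mu_0) = (-0.2875, -0.921),
  (x̄ - mu_0)^T · [...] = (0.4)·(-0.2875) + (-4.2)·(-0.921) = 3.753.

Step 5 — scale by n: T² = 5 · 3.753 = 18.7651.

T² ≈ 18.7651


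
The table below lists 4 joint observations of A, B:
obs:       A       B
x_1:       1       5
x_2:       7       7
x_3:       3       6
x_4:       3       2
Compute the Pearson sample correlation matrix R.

Step 1 — column means:
  mean(A) = (1 + 7 + 3 + 3) / 4 = 14/4 = 3.5
  mean(B) = (5 + 7 + 6 + 2) / 4 = 20/4 = 5

Step 2 — sample variances and covariances s[i,j] = (1/(n-1)) · Σ_k (x_{k,i} - mean_i) · (x_{k,j} - mean_j), with n-1 = 3:
  s[A,A] = ((-2.5)·(-2.5) + (3.5)·(3.5) + (-0.5)·(-0.5) + (-0.5)·(-0.5)) / 3 = 19/3 = 6.3333
  s[A,B] = ((-2.5)·(0) + (3.5)·(2) + (-0.5)·(1) + (-0.5)·(-3)) / 3 = 8/3 = 2.6667
  s[B,B] = ((0)·(0) + (2)·(2) + (1)·(1) + (-3)·(-3)) / 3 = 14/3 = 4.6667
  Sample standard deviations s_i = √(s[i,i]):
  s(A) = √(6.3333) = 2.5166
  s(B) = √(4.6667) = 2.1602

Step 3 — r_{ij} = s_{ij} / (s_i · s_j):
  r[A,A] = 1 (diagonal).
  r[A,B] = 2.6667 / (2.5166 · 2.1602) = 2.6667 / 5.4365 = 0.4905
  r[B,B] = 1 (diagonal).

R is symmetric with unit diagonal. Assembling:

R = [[1, 0.4905],
 [0.4905, 1]]


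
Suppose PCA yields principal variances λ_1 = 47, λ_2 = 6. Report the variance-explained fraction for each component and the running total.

Step 1 — total variance = trace(Sigma) = Σ λ_i = 47 + 6 = 53.

Step 2 — fraction explained by component i = λ_i / Σ λ:
  PC1: 47/53 = 0.8868
  PC2: 6/53 = 0.1132

Step 3 — cumulative fraction after k components = (λ_1 + ... + λ_k) / Σ λ:
  k = 1: 47/53 = 0.8868
  k = 2: (47 + 6)/53 = 53/53 = 1

Summary (fraction, with percent):

explained: PC1 0.8868 (88.68%), PC2 0.1132 (11.32%);  cumulative: 0.8868, 1


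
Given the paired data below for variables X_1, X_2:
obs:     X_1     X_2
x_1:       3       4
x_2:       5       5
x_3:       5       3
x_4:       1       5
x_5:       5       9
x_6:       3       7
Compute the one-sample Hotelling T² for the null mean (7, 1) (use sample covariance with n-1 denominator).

Step 1 — sample mean vector:
  mean(X_1) = (3 + 5 + 5 + 1 + 5 + 3) / 6 = 22/6 = 3.6667
  mean(X_2) = (4 + 5 + 3 + 5 + 9 + 7) / 6 = 33/6 = 5.5
  x̄ = (3.6667, 5.5),  deviation x̄ - mu_0 = (3.6667, 5.5) - (7, 1) = (-3.3333, 4.5).

Step 2 — sample covariance matrix, S[i,j] = (1/(n-1)) · Σ_k (x_{k,i} - mean_i) · (x_{k,j} - mean_j), divisor n-1 = 5:
  S[X_1,X_1] = ((-0.6667)·(-0.6667) + (1.3333)·(1.3333) + (1.3333)·(1.3333) + (-2.6667)·(-2.6667) + (1.3333)·(1.3333) + (-0.6667)·(-0.6667)) / 5 = 13.3333/5 = 2.6667
  S[X_1,X_2] = ((-0.6667)·(-1.5) + (1.3333)·(-0.5) + (1.3333)·(-2.5) + (-2.6667)·(-0.5) + (1.3333)·(3.5) + (-0.6667)·(1.5)) / 5 = 2/5 = 0.4
  S[X_2,X_2] = ((-1.5)·(-1.5) + (-0.5)·(-0.5) + (-2.5)·(-2.5) + (-0.5)·(-0.5) + (3.5)·(3.5) + (1.5)·(1.5)) / 5 = 23.5/5 = 4.7
  S = [[2.6667, 0.4],
 [0.4, 4.7]].

Step 3 — invert S. det(S) = 2.6667·4.7 - (0.4)² = 12.3733.
  S^{-1} = (1/det) · [[d, -b], [-b, a]] = [[0.3798, -0.0323],
 [-0.0323, 0.2155]].

Step 4 — quadratic form (x̄ - mu_0)^T · S^{-1} · (x̄ - mu_0):
  S^{-1} · (x̄ - mu_0) = (-1.4116, 1.0776),
  (x̄ - mu_0)^T · [...] = (-3.3333)·(-1.4116) + (4.5)·(1.0776) = 9.5546.

Step 5 — scale by n: T² = 6 · 9.5546 = 57.3276.

T² ≈ 57.3276


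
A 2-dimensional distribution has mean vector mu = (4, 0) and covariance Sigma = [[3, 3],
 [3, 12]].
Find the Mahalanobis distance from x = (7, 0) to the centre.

Step 1 — centre the observation: (x - mu) = (3, 0).

Step 2 — invert Sigma. det(Sigma) = 3·12 - (3)² = 27.
  Sigma^{-1} = (1/det) · [[d, -b], [-b, a]] = [[0.4444, -0.1111],
 [-0.1111, 0.1111]].

Step 3 — form the quadratic (x - mu)^T · Sigma^{-1} · (x - mu):
  Sigma^{-1} · (x - mu) = (1.3333, -0.3333).
  (x - mu)^T · [Sigma^{-1} · (x - mu)] = (3)·(1.3333) + (0)·(-0.3333) = 4.

Step 4 — take square root: d = √(4) ≈ 2.

d(x, mu) = √(4) ≈ 2


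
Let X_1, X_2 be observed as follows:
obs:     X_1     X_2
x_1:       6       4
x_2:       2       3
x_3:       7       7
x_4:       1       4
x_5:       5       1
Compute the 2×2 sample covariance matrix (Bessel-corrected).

Step 1 — column means:
  mean(X_1) = (6 + 2 + 7 + 1 + 5) / 5 = 21/5 = 4.2
  mean(X_2) = (4 + 3 + 7 + 4 + 1) / 5 = 19/5 = 3.8

Step 2 — sample covariance S[i,j] = (1/(n-1)) · Σ_k (x_{k,i} - mean_i) · (x_{k,j} - mean_j), with n-1 = 4.
  S[X_1,X_1] = ((1.8)·(1.8) + (-2.2)·(-2.2) + (2.8)·(2.8) + (-3.2)·(-3.2) + (0.8)·(0.8)) / 4 = 26.8/4 = 6.7
  S[X_1,X_2] = ((1.8)·(0.2) + (-2.2)·(-0.8) + (2.8)·(3.2) + (-3.2)·(0.2) + (0.8)·(-2.8)) / 4 = 8.2/4 = 2.05
  S[X_2,X_2] = ((0.2)·(0.2) + (-0.8)·(-0.8) + (3.2)·(3.2) + (0.2)·(0.2) + (-2.8)·(-2.8)) / 4 = 18.8/4 = 4.7

S is symmetric (S[j,i] = S[i,j]). Assembling:

S = [[6.7, 2.05],
 [2.05, 4.7]]


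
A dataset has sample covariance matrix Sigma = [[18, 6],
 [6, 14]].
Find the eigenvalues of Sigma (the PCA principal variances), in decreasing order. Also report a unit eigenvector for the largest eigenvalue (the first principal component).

Step 1 — characteristic polynomial of 2×2 Sigma:
  det(Sigma - λI) = λ² - trace · λ + det = 0.
  trace = 18 + 14 = 32, det = 18·14 - (6)² = 216.
Step 2 — discriminant:
  Δ = trace² - 4·det = 1024 - 864 = 160.
Step 3 — eigenvalues:
  λ = (trace ± √Δ)/2 = (32 ± 12.6491)/2,
  λ_1 = 22.3246,  λ_2 = 9.6754.

Step 4 — unit eigenvector for λ_1: solve (Sigma - λ_1 I)v = 0. First row:
  (18 - 22.3246)·v_x + (6)·v_y = 0, i.e. (-4.3246)·v_x + (6)·v_y = 0,
  so v ∝ (b, λ_1 - a) = (6, 4.3246) = u.
  ||u|| = √((6)² + (4.3246)²) = √(54.7018) ≈ 7.3961,
  v_1 = u/||u|| ≈ (0.8112, 0.5847) (||v_1|| = 1).

λ_1 = 22.3246,  λ_2 = 9.6754;  v_1 ≈ (0.8112, 0.5847)


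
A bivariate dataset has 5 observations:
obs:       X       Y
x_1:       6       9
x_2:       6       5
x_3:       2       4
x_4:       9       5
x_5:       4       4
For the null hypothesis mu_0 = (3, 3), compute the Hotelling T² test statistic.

Step 1 — sample mean vector:
  mean(X) = (6 + 6 + 2 + 9 + 4) / 5 = 27/5 = 5.4
  mean(Y) = (9 + 5 + 4 + 5 + 4) / 5 = 27/5 = 5.4
  x̄ = (5.4, 5.4),  deviation x̄ - mu_0 = (5.4, 5.4) - (3, 3) = (2.4, 2.4).

Step 2 — sample covariance matrix, S[i,j] = (1/(n-1)) · Σ_k (x_{k,i} - mean_i) · (x_{k,j} - mean_j), divisor n-1 = 4:
  S[X,X] = ((0.6)·(0.6) + (0.6)·(0.6) + (-3.4)·(-3.4) + (3.6)·(3.6) + (-1.4)·(-1.4)) / 4 = 27.2/4 = 6.8
  S[X,Y] = ((0.6)·(3.6) + (0.6)·(-0.4) + (-3.4)·(-1.4) + (3.6)·(-0.4) + (-1.4)·(-1.4)) / 4 = 7.2/4 = 1.8
  S[Y,Y] = ((3.6)·(3.6) + (-0.4)·(-0.4) + (-1.4)·(-1.4) + (-0.4)·(-0.4) + (-1.4)·(-1.4)) / 4 = 17.2/4 = 4.3
  S = [[6.8, 1.8],
 [1.8, 4.3]].

Step 3 — invert S. det(S) = 6.8·4.3 - (1.8)² = 26.
  S^{-1} = (1/det) · [[d, -b], [-b, a]] = [[0.1654, -0.0692],
 [-0.0692, 0.2615]].

Step 4 — quadratic form (x̄ - mu_0)^T · S^{-1} · (x̄ - mu_0):
  S^{-1} · (x̄ - mu_0) = (0.2308, 0.4615),
  (x̄ - mu_0)^T · [...] = (2.4)·(0.2308) + (2.4)·(0.4615) = 1.6615.

Step 5 — scale by n: T² = 5 · 1.6615 = 8.3077.

T² ≈ 8.3077


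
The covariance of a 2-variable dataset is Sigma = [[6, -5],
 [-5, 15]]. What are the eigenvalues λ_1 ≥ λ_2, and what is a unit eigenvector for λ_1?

Step 1 — characteristic polynomial of 2×2 Sigma:
  det(Sigma - λI) = λ² - trace · λ + det = 0.
  trace = 6 + 15 = 21, det = 6·15 - (-5)² = 65.
Step 2 — discriminant:
  Δ = trace² - 4·det = 441 - 260 = 181.
Step 3 — eigenvalues:
  λ = (trace ± √Δ)/2 = (21 ± 13.4536)/2,
  λ_1 = 17.2268,  λ_2 = 3.7732.

Step 4 — unit eigenvector for λ_1: solve (Sigma - λ_1 I)v = 0. First row:
  (6 - 17.2268)·v_x + (-5)·v_y = 0, i.e. (-11.2268)·v_x + (-5)·v_y = 0,
  so v ∝ (b, λ_1 - a) = (-5, 11.2268); multiply by -1 so the first entry is positive: u = (5, -11.2268).
  ||u|| = √((5)² + (-11.2268)²) = √(151.0413) ≈ 12.2899,
  v_1 = u/||u|| ≈ (0.4068, -0.9135) (||v_1|| = 1).

λ_1 = 17.2268,  λ_2 = 3.7732;  v_1 ≈ (0.4068, -0.9135)


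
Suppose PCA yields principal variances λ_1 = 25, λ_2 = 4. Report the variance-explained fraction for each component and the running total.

Step 1 — total variance = trace(Sigma) = Σ λ_i = 25 + 4 = 29.

Step 2 — fraction explained by component i = λ_i / Σ λ:
  PC1: 25/29 = 0.8621
  PC2: 4/29 = 0.1379

Step 3 — cumulative fraction after k components = (λ_1 + ... + λ_k) / Σ λ:
  k = 1: 25/29 = 0.8621
  k = 2: (25 + 4)/29 = 29/29 = 1

Summary (fraction, with percent):

explained: PC1 0.8621 (86.21%), PC2 0.1379 (13.79%);  cumulative: 0.8621, 1


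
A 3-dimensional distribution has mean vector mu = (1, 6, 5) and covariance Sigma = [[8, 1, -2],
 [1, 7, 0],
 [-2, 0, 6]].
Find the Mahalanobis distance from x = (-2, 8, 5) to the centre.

Step 1 — centre the observation: (x - mu) = (-3, 2, 0).

Step 2 — invert Sigma (cofactor / det for 3×3, or solve directly):
  Sigma^{-1} = [[0.1391, -0.0199, 0.0464],
 [-0.0199, 0.1457, -0.0066],
 [0.0464, -0.0066, 0.1821]].

Step 3 — form the quadratic (x - mu)^T · Sigma^{-1} · (x - mu):
  Sigma^{-1} · (x - mu) = (-0.457, 0.351, -0.1523).
  (x - mu)^T · [Sigma^{-1} · (x - mu)] = (-3)·(-0.457) + (2)·(0.351) + (0)·(-0.1523) = 2.0728.

Step 4 — take square root: d = √(2.0728) ≈ 1.4397.

d(x, mu) = √(2.0728) ≈ 1.4397


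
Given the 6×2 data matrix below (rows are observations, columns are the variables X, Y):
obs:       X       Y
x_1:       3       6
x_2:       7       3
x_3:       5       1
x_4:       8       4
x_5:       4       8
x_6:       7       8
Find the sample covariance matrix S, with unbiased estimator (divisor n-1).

Step 1 — column means:
  mean(X) = (3 + 7 + 5 + 8 + 4 + 7) / 6 = 34/6 = 5.6667
  mean(Y) = (6 + 3 + 1 + 4 + 8 + 8) / 6 = 30/6 = 5

Step 2 — sample covariance S[i,j] = (1/(n-1)) · Σ_k (x_{k,i} - mean_i) · (x_{k,j} - mean_j), with n-1 = 5.
  S[X,X] = ((-2.6667)·(-2.6667) + (1.3333)·(1.3333) + (-0.6667)·(-0.6667) + (2.3333)·(2.3333) + (-1.6667)·(-1.6667) + (1.3333)·(1.3333)) / 5 = 19.3333/5 = 3.8667
  S[X,Y] = ((-2.6667)·(1) + (1.3333)·(-2) + (-0.6667)·(-4) + (2.3333)·(-1) + (-1.6667)·(3) + (1.3333)·(3)) / 5 = -6/5 = -1.2
  S[Y,Y] = ((1)·(1) + (-2)·(-2) + (-4)·(-4) + (-1)·(-1) + (3)·(3) + (3)·(3)) / 5 = 40/5 = 8

S is symmetric (S[j,i] = S[i,j]). Assembling:

S = [[3.8667, -1.2],
 [-1.2, 8]]


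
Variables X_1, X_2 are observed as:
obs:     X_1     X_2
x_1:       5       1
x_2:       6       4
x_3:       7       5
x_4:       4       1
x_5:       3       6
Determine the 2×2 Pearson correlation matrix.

Step 1 — column means:
  mean(X_1) = (5 + 6 + 7 + 4 + 3) / 5 = 25/5 = 5
  mean(X_2) = (1 + 4 + 5 + 1 + 6) / 5 = 17/5 = 3.4

Step 2 — sample variances and covariances s[i,j] = (1/(n-1)) · Σ_k (x_{k,i} - mean_i) · (x_{k,j} - mean_j), with n-1 = 4:
  s[X_1,X_1] = ((0)·(0) + (1)·(1) + (2)·(2) + (-1)·(-1) + (-2)·(-2)) / 4 = 10/4 = 2.5
  s[X_1,X_2] = ((0)·(-2.4) + (1)·(0.6) + (2)·(1.6) + (-1)·(-2.4) + (-2)·(2.6)) / 4 = 1/4 = 0.25
  s[X_2,X_2] = ((-2.4)·(-2.4) + (0.6)·(0.6) + (1.6)·(1.6) + (-2.4)·(-2.4) + (2.6)·(2.6)) / 4 = 21.2/4 = 5.3
  Sample standard deviations s_i = √(s[i,i]):
  s(X_1) = √(2.5) = 1.5811
  s(X_2) = √(5.3) = 2.3022

Step 3 — r_{ij} = s_{ij} / (s_i · s_j):
  r[X_1,X_1] = 1 (diagonal).
  r[X_1,X_2] = 0.25 / (1.5811 · 2.3022) = 0.25 / 3.6401 = 0.0687
  r[X_2,X_2] = 1 (diagonal).

R is symmetric with unit diagonal. Assembling:

R = [[1, 0.0687],
 [0.0687, 1]]


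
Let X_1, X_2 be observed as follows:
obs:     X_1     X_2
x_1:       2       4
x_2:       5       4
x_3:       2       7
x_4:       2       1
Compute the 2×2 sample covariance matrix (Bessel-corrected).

Step 1 — column means:
  mean(X_1) = (2 + 5 + 2 + 2) / 4 = 11/4 = 2.75
  mean(X_2) = (4 + 4 + 7 + 1) / 4 = 16/4 = 4

Step 2 — sample covariance S[i,j] = (1/(n-1)) · Σ_k (x_{k,i} - mean_i) · (x_{k,j} - mean_j), with n-1 = 3.
  S[X_1,X_1] = ((-0.75)·(-0.75) + (2.25)·(2.25) + (-0.75)·(-0.75) + (-0.75)·(-0.75)) / 3 = 6.75/3 = 2.25
  S[X_1,X_2] = ((-0.75)·(0) + (2.25)·(0) + (-0.75)·(3) + (-0.75)·(-3)) / 3 = 0/3 = 0
  S[X_2,X_2] = ((0)·(0) + (0)·(0) + (3)·(3) + (-3)·(-3)) / 3 = 18/3 = 6

S is symmetric (S[j,i] = S[i,j]). Assembling:

S = [[2.25, 0],
 [0, 6]]


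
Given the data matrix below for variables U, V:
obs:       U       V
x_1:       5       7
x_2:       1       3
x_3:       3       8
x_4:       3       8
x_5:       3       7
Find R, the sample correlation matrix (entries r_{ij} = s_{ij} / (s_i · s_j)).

Step 1 — column means:
  mean(U) = (5 + 1 + 3 + 3 + 3) / 5 = 15/5 = 3
  mean(V) = (7 + 3 + 8 + 8 + 7) / 5 = 33/5 = 6.6

Step 2 — sample variances and covariances s[i,j] = (1/(n-1)) · Σ_k (x_{k,i} - mean_i) · (x_{k,j} - mean_j), with n-1 = 4:
  s[U,U] = ((2)·(2) + (-2)·(-2) + (0)·(0) + (0)·(0) + (0)·(0)) / 4 = 8/4 = 2
  s[U,V] = ((2)·(0.4) + (-2)·(-3.6) + (0)·(1.4) + (0)·(1.4) + (0)·(0.4)) / 4 = 8/4 = 2
  s[V,V] = ((0.4)·(0.4) + (-3.6)·(-3.6) + (1.4)·(1.4) + (1.4)·(1.4) + (0.4)·(0.4)) / 4 = 17.2/4 = 4.3
  Sample standard deviations s_i = √(s[i,i]):
  s(U) = √(2) = 1.4142
  s(V) = √(4.3) = 2.0736

Step 3 — r_{ij} = s_{ij} / (s_i · s_j):
  r[U,U] = 1 (diagonal).
  r[U,V] = 2 / (1.4142 · 2.0736) = 2 / 2.9326 = 0.682
  r[V,V] = 1 (diagonal).

R is symmetric with unit diagonal. Assembling:

R = [[1, 0.682],
 [0.682, 1]]


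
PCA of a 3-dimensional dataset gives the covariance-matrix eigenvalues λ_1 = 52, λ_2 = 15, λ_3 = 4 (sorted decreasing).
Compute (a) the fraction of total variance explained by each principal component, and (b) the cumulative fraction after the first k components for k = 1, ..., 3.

Step 1 — total variance = trace(Sigma) = Σ λ_i = 52 + 15 + 4 = 71.

Step 2 — fraction explained by component i = λ_i / Σ λ:
  PC1: 52/71 = 0.7324
  PC2: 15/71 = 0.2113
  PC3: 4/71 = 0.0563

Step 3 — cumulative fraction after k components = (λ_1 + ... + λ_k) / Σ λ:
  k = 1: 52/71 = 0.7324
  k = 2: (52 + 15)/71 = 67/71 = 0.9437
  k = 3: (52 + 15 + 4)/71 = 71/71 = 1

Summary (fraction, with percent):

explained: PC1 0.7324 (73.24%), PC2 0.2113 (21.13%), PC3 0.0563 (5.63%);  cumulative: 0.7324, 0.9437, 1


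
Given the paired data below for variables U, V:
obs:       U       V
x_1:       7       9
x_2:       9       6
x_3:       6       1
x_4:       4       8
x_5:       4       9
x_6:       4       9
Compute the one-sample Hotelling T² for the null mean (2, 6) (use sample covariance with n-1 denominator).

Step 1 — sample mean vector:
  mean(U) = (7 + 9 + 6 + 4 + 4 + 4) / 6 = 34/6 = 5.6667
  mean(V) = (9 + 6 + 1 + 8 + 9 + 9) / 6 = 42/6 = 7
  x̄ = (5.6667, 7),  deviation x̄ - mu_0 = (5.6667, 7) - (2, 6) = (3.6667, 1).

Step 2 — sample covariance matrix, S[i,j] = (1/(n-1)) · Σ_k (x_{k,i} - mean_i) · (x_{k,j} - mean_j), divisor n-1 = 5:
  S[U,U] = ((1.3333)·(1.3333) + (3.3333)·(3.3333) + (0.3333)·(0.3333) + (-1.6667)·(-1.6667) + (-1.6667)·(-1.6667) + (-1.6667)·(-1.6667)) / 5 = 21.3333/5 = 4.2667
  S[U,V] = ((1.3333)·(2) + (3.3333)·(-1) + (0.3333)·(-6) + (-1.6667)·(1) + (-1.6667)·(2) + (-1.6667)·(2)) / 5 = -11/5 = -2.2
  S[V,V] = ((2)·(2) + (-1)·(-1) + (-6)·(-6) + (1)·(1) + (2)·(2) + (2)·(2)) / 5 = 50/5 = 10
  S = [[4.2667, -2.2],
 [-2.2, 10]].

Step 3 — invert S. det(S) = 4.2667·10 - (-2.2)² = 37.8267.
  S^{-1} = (1/det) · [[d, -b], [-b, a]] = [[0.2644, 0.0582],
 [0.0582, 0.1128]].

Step 4 — quadratic form (x̄ - mu_0)^T · S^{-1} · (x̄ - mu_0):
  S^{-1} · (x̄ - mu_0) = (1.0275, 0.326),
  (x̄ - mu_0)^T · [...] = (3.6667)·(1.0275) + (1)·(0.326) = 4.0935.

Step 5 — scale by n: T² = 6 · 4.0935 = 24.5612.

T² ≈ 24.5612


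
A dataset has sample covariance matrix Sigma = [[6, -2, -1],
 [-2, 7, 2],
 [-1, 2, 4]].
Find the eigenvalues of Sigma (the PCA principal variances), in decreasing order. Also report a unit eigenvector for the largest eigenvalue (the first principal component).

Step 1 — characteristic polynomial p(λ) = det(λI - Sigma) = λ³ - tr·λ² + c_1·λ - det, where tr = trace, c_1 = sum of the principal 2×2 minors, det = det(Sigma):
  tr = 6 + 7 + 4 = 17,
  c_1 = (6·7 - (-2)²) + (6·4 - (-1)²) + (7·4 - (2)²) = 38 + 23 + 24 = 85,
  det = 6·(7·4 - (2)²) - (-2)·((-2)·4 - (2)·(-1)) + (-1)·((-2)·(2) - 7·(-1)) = 6·(24) - (-2)·(-6) + (-1)·(3) = 129.
  So p(λ) = λ³ - 17λ² + 85λ - 129.
Step 2 — look for an integer root (rational root theorem: any rational root is an integer divisor of 129). Testing λ = 3:
  p(3) = 27 - 153 + 255 - 129 = 0  ✓
  Dividing out (λ - 3): p(λ) = (λ - 3)(λ² - 14λ + 43).
Step 3 — remaining eigenvalues from the quadratic λ² - 14λ + 43 = 0:
  Δ = 14² - 4·43 = 196 - 172 = 24,  λ = (14 ± √24)/2 = (14 ± 4.899)/2 ≈ 9.4495 or 4.5505.
  Sorted: λ_1 = 9.4495,  λ_2 = 4.5505,  λ_3 = 3  (check: sum = 17 = tr ✓).

Step 4 — unit eigenvector for λ_1 ≈ 9.4495: v spans the null space of (Sigma - λ_1 I), whose rows are
  r_1 = (-3.4495, -2, -1),  r_2 = (-2, -2.4495, 2),  r_3 = (-1, 2, -5.4495).
  v is orthogonal to every row, so take v ∝ r_1 × r_2 = ((-2)·(2) - (-1)·(-2.4495), (-1)·(-2) - (-3.4495)·(2), (-3.4495)·(-2.4495) - (-2)·(-2)) ≈ (-6.4495, 8.899, 4.4495).
  Rescale (multiply by -1 so the first nonzero entry is positive): u = (6.4495, -8.899, -4.4495).
  ||u|| = √((6.4495)² + (-8.899)² + (-4.4495)²) = √(140.5857) ≈ 11.8569,  v_1 = u/||u|| ≈ (0.5439, -0.7505, -0.3753) (||v_1|| = 1).

λ_1 = 9.4495,  λ_2 = 4.5505,  λ_3 = 3;  v_1 ≈ (0.5439, -0.7505, -0.3753)


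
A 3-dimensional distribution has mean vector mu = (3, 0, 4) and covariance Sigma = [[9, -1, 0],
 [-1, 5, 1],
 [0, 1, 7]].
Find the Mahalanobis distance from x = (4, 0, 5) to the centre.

Step 1 — centre the observation: (x - mu) = (1, 0, 1).

Step 2 — invert Sigma (cofactor / det for 3×3, or solve directly):
  Sigma^{-1} = [[0.1137, 0.0234, -0.0033],
 [0.0234, 0.2107, -0.0301],
 [-0.0033, -0.0301, 0.1472]].

Step 3 — form the quadratic (x - mu)^T · Sigma^{-1} · (x - mu):
  Sigma^{-1} · (x - mu) = (0.1104, -0.0067, 0.1438).
  (x - mu)^T · [Sigma^{-1} · (x - mu)] = (1)·(0.1104) + (0)·(-0.0067) + (1)·(0.1438) = 0.2542.

Step 4 — take square root: d = √(0.2542) ≈ 0.5042.

d(x, mu) = √(0.2542) ≈ 0.5042


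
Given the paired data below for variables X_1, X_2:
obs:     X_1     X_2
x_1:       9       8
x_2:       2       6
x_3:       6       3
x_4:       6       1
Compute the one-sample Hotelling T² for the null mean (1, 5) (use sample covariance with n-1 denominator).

Step 1 — sample mean vector:
  mean(X_1) = (9 + 2 + 6 + 6) / 4 = 23/4 = 5.75
  mean(X_2) = (8 + 6 + 3 + 1) / 4 = 18/4 = 4.5
  x̄ = (5.75, 4.5),  deviation x̄ - mu_0 = (5.75, 4.5) - (1, 5) = (4.75, -0.5).

Step 2 — sample covariance matrix, S[i,j] = (1/(n-1)) · Σ_k (x_{k,i} - mean_i) · (x_{k,j} - mean_j), divisor n-1 = 3:
  S[X_1,X_1] = ((3.25)·(3.25) + (-3.75)·(-3.75) + (0.25)·(0.25) + (0.25)·(0.25)) / 3 = 24.75/3 = 8.25
  S[X_1,X_2] = ((3.25)·(3.5) + (-3.75)·(1.5) + (0.25)·(-1.5) + (0.25)·(-3.5)) / 3 = 4.5/3 = 1.5
  S[X_2,X_2] = ((3.5)·(3.5) + (1.5)·(1.5) + (-1.5)·(-1.5) + (-3.5)·(-3.5)) / 3 = 29/3 = 9.6667
  S = [[8.25, 1.5],
 [1.5, 9.6667]].

Step 3 — invert S. det(S) = 8.25·9.6667 - (1.5)² = 77.5.
  S^{-1} = (1/det) · [[d, -b], [-b, a]] = [[0.1247, -0.0194],
 [-0.0194, 0.1065]].

Step 4 — quadratic form (x̄ - mu_0)^T · S^{-1} · (x̄ - mu_0):
  S^{-1} · (x̄ - mu_0) = (0.6022, -0.1452),
  (x̄ - mu_0)^T · [...] = (4.75)·(0.6022) + (-0.5)·(-0.1452) = 2.9328.

Step 5 — scale by n: T² = 4 · 2.9328 = 11.7312.

T² ≈ 11.7312


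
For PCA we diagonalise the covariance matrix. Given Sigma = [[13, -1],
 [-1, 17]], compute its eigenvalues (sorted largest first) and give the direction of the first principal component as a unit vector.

Step 1 — characteristic polynomial of 2×2 Sigma:
  det(Sigma - λI) = λ² - trace · λ + det = 0.
  trace = 13 + 17 = 30, det = 13·17 - (-1)² = 220.
Step 2 — discriminant:
  Δ = trace² - 4·det = 900 - 880 = 20.
Step 3 — eigenvalues:
  λ = (trace ± √Δ)/2 = (30 ± 4.4721)/2,
  λ_1 = 17.2361,  λ_2 = 12.7639.

Step 4 — unit eigenvector for λ_1: solve (Sigma - λ_1 I)v = 0. First row:
  (13 - 17.2361)·v_x + (-1)·v_y = 0, i.e. (-4.2361)·v_x + (-1)·v_y = 0,
  so v ∝ (b, λ_1 - a) = (-1, 4.2361); multiply by -1 so the first entry is positive: u = (1, -4.2361).
  ||u|| = √((1)² + (-4.2361)²) = √(18.9443) ≈ 4.3525,
  v_1 = u/||u|| ≈ (0.2298, -0.9732) (||v_1|| = 1).

λ_1 = 17.2361,  λ_2 = 12.7639;  v_1 ≈ (0.2298, -0.9732)


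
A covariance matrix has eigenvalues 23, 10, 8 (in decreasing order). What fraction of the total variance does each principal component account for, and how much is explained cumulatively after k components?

Step 1 — total variance = trace(Sigma) = Σ λ_i = 23 + 10 + 8 = 41.

Step 2 — fraction explained by component i = λ_i / Σ λ:
  PC1: 23/41 = 0.561
  PC2: 10/41 = 0.2439
  PC3: 8/41 = 0.1951

Step 3 — cumulative fraction after k components = (λ_1 + ... + λ_k) / Σ λ:
  k = 1: 23/41 = 0.561
  k = 2: (23 + 10)/41 = 33/41 = 0.8049
  k = 3: (23 + 10 + 8)/41 = 41/41 = 1

Summary (fraction, with percent):

explained: PC1 0.561 (56.1%), PC2 0.2439 (24.39%), PC3 0.1951 (19.51%);  cumulative: 0.561, 0.8049, 1


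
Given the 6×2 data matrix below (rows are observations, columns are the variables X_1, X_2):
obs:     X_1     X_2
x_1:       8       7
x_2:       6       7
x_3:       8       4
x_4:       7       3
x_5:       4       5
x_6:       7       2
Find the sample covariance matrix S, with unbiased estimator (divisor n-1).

Step 1 — column means:
  mean(X_1) = (8 + 6 + 8 + 7 + 4 + 7) / 6 = 40/6 = 6.6667
  mean(X_2) = (7 + 7 + 4 + 3 + 5 + 2) / 6 = 28/6 = 4.6667

Step 2 — sample covariance S[i,j] = (1/(n-1)) · Σ_k (x_{k,i} - mean_i) · (x_{k,j} - mean_j), with n-1 = 5.
  S[X_1,X_1] = ((1.3333)·(1.3333) + (-0.6667)·(-0.6667) + (1.3333)·(1.3333) + (0.3333)·(0.3333) + (-2.6667)·(-2.6667) + (0.3333)·(0.3333)) / 5 = 11.3333/5 = 2.2667
  S[X_1,X_2] = ((1.3333)·(2.3333) + (-0.6667)·(2.3333) + (1.3333)·(-0.6667) + (0.3333)·(-1.6667) + (-2.6667)·(0.3333) + (0.3333)·(-2.6667)) / 5 = -1.6667/5 = -0.3333
  S[X_2,X_2] = ((2.3333)·(2.3333) + (2.3333)·(2.3333) + (-0.6667)·(-0.6667) + (-1.6667)·(-1.6667) + (0.3333)·(0.3333) + (-2.6667)·(-2.6667)) / 5 = 21.3333/5 = 4.2667

S is symmetric (S[j,i] = S[i,j]). Assembling:

S = [[2.2667, -0.3333],
 [-0.3333, 4.2667]]
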